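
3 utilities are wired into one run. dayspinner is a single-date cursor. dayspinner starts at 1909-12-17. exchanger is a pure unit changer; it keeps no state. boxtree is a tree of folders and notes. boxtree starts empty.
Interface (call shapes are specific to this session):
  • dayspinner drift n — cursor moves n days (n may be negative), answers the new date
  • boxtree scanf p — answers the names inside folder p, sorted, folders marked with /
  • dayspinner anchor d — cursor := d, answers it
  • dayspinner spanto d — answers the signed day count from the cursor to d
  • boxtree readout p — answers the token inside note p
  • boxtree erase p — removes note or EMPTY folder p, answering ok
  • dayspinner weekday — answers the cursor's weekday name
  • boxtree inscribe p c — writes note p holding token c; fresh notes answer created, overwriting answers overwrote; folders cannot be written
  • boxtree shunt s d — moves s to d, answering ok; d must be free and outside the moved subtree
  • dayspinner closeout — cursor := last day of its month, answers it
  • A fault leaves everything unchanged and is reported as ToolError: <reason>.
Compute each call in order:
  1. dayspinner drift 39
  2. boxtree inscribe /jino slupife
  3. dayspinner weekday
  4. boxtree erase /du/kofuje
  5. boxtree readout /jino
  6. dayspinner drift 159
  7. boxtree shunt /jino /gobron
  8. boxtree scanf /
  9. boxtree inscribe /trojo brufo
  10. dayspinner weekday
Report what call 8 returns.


Answer: [gobron]

Derivation:
CALL dayspinner drift[n='39']
RET  1910-01-25
CALL boxtree inscribe[p='/jino'; c='slupife']
RET  created
CALL dayspinner weekday[]
RET  Tuesday
CALL boxtree erase[p='/du/kofuje']
RET  ToolError: not found
CALL boxtree readout[p='/jino']
RET  slupife
CALL dayspinner drift[n='159']
RET  1910-07-03
CALL boxtree shunt[s='/jino'; d='/gobron']
RET  ok
CALL boxtree scanf[p='/']
RET  [gobron]
CALL boxtree inscribe[p='/trojo'; c='brufo']
RET  created
CALL dayspinner weekday[]
RET  Sunday


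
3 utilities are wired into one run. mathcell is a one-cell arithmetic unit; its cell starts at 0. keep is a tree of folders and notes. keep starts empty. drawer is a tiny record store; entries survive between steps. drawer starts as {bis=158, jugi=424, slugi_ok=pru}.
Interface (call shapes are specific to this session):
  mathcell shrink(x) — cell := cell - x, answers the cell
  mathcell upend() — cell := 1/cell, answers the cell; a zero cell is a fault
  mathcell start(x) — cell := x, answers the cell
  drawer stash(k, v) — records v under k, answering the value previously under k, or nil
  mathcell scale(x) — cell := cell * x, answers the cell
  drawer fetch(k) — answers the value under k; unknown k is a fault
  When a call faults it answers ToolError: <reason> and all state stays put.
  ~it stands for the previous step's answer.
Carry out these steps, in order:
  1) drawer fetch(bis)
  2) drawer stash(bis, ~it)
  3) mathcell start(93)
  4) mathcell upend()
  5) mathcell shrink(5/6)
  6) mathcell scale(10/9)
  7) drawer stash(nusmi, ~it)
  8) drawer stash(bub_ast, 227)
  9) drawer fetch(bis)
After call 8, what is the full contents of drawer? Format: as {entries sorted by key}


>> drawer fetch(k=bis)
<< 158
>> drawer stash(k=bis, v=~it)
<< 158
>> mathcell start(x=93)
<< 93
>> mathcell upend()
<< 1/93
>> mathcell shrink(x=5/6)
<< -51/62
>> mathcell scale(x=10/9)
<< -85/93
>> drawer stash(k=nusmi, v=~it)
<< nil
>> drawer stash(k=bub_ast, v=227)
<< nil
>> drawer fetch(k=bis)
<< 158

Answer: {bis=158, bub_ast=227, jugi=424, nusmi=-85/93, slugi_ok=pru}


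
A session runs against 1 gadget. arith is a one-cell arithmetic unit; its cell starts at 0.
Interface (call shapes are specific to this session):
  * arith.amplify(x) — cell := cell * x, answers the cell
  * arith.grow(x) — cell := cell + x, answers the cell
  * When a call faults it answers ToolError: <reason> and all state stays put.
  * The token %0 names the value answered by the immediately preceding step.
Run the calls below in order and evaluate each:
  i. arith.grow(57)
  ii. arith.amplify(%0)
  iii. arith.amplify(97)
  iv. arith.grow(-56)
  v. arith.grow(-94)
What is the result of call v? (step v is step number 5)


Answer: 315003

Derivation:
→ grow(x='57')
← 57
→ amplify(x='%0')
← 3249
→ amplify(x='97')
← 315153
→ grow(x='-56')
← 315097
→ grow(x='-94')
← 315003


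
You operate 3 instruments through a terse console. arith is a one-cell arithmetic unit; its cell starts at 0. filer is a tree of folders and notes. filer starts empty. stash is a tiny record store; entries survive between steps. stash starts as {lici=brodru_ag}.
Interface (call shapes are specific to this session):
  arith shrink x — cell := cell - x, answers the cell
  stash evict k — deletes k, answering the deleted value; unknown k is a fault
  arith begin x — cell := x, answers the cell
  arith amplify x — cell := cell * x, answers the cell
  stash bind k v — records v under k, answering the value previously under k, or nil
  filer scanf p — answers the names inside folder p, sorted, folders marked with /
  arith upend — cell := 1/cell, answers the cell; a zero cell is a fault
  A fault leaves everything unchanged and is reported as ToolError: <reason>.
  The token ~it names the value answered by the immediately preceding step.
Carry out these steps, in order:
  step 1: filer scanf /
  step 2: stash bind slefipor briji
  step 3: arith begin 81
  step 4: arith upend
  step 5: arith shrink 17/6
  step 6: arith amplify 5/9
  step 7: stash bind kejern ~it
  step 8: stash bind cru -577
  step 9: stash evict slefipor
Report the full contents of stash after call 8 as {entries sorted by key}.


-- filer scanf(p: /) == []
-- stash bind(k: slefipor, v: briji) == nil
-- arith begin(x: 81) == 81
-- arith upend() == 1/81
-- arith shrink(x: 17/6) == -457/162
-- arith amplify(x: 5/9) == -2285/1458
-- stash bind(k: kejern, v: ~it) == nil
-- stash bind(k: cru, v: -577) == nil
-- stash evict(k: slefipor) == briji

Answer: {cru=-577, kejern=-2285/1458, lici=brodru_ag, slefipor=briji}


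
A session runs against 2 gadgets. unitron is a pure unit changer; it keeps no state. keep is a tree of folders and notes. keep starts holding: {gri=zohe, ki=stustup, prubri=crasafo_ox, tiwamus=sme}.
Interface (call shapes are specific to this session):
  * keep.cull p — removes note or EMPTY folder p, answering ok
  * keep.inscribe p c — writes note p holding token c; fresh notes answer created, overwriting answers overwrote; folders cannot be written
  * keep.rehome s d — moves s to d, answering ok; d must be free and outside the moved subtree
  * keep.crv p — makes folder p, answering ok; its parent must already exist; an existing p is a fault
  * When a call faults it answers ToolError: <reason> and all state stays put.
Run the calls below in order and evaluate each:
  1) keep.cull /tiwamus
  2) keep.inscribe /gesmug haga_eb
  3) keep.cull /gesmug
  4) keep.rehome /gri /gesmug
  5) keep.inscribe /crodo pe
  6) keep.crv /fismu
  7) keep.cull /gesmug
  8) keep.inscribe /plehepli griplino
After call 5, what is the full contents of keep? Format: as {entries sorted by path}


Answer: {crodo=pe, gesmug=zohe, ki=stustup, prubri=crasafo_ox}

Derivation:
$ cull p='/tiwamus'
  ok
$ inscribe p='/gesmug' c='haga_eb'
  created
$ cull p='/gesmug'
  ok
$ rehome s='/gri' d='/gesmug'
  ok
$ inscribe p='/crodo' c='pe'
  created
$ crv p='/fismu'
  ok
$ cull p='/gesmug'
  ok
$ inscribe p='/plehepli' c='griplino'
  created


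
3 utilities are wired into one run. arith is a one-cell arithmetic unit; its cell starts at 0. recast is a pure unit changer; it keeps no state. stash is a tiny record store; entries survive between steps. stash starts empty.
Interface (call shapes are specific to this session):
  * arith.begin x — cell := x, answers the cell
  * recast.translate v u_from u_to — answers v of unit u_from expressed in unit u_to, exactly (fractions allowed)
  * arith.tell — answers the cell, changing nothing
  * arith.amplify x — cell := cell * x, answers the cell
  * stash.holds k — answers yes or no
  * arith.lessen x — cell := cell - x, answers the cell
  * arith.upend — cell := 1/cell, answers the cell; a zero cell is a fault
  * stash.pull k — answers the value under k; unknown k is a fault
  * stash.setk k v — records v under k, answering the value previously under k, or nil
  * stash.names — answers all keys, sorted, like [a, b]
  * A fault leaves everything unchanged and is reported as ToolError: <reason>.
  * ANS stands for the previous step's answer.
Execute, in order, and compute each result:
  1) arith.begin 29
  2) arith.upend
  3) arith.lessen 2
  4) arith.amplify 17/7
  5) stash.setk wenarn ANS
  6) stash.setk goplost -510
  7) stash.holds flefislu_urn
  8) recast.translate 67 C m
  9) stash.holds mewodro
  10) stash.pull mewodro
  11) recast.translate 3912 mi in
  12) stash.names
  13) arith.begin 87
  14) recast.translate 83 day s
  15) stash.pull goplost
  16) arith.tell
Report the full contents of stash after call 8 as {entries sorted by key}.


Answer: {goplost=-510, wenarn=-969/203}

Derivation:
I invoke begin using x='29', — result: 29.
Now I run upend(), yielding 1/29.
I run lessen using x='2', → -57/29.
Now I run amplify using x='17/7', which returns -969/203.
Next I call setk using k='wenarn', v='ANS': nil.
I use setk using k='goplost', v='-510', and see nil.
I try holds using k='flefislu_urn', which returns no.
Calling translate using v='67', u_from='C', u_to='m', → ToolError: incompatible units.
Invoking holds using k='mewodro', and see no.
Next I call pull using k='mewodro', — result: ToolError: no such key mewodro.
I try translate using v='3912', u_from='mi', u_to='in', → 247864320.
Now I run names, giving [goplost, wenarn].
I run begin using x='87': 87.
I call translate using v='83', u_from='day', u_to='s', which returns 7171200.
I invoke pull using k='goplost', and get -510.
Calling tell, yielding 87.


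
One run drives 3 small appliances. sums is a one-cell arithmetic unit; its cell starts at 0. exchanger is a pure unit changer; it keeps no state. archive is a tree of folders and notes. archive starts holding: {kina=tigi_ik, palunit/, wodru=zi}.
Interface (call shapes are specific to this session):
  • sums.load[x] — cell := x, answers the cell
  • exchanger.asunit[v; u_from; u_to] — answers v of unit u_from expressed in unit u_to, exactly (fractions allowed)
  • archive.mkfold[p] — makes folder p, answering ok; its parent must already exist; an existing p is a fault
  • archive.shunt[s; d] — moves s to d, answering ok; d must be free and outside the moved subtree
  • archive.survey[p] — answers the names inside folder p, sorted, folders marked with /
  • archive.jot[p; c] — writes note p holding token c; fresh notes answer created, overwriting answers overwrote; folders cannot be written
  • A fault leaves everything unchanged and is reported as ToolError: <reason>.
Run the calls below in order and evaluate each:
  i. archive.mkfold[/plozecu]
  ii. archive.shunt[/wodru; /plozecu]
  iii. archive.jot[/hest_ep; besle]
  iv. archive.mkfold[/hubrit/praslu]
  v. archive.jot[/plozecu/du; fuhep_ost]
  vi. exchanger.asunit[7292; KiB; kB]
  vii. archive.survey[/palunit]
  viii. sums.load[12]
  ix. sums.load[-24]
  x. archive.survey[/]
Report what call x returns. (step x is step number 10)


Answer: [hest_ep, kina, palunit/, plozecu/, wodru]

Derivation:
Next I call archive.mkfold using /plozecu, giving ok.
Next I call archive.shunt using /wodru, /plozecu, yielding ToolError: exists.
Using archive.jot using /hest_ep, besle, and get created.
I run archive.mkfold using /hubrit/praslu, which returns ToolError: no parent.
I try archive.jot using /plozecu/du, fuhep_ost, and observe created.
I call exchanger.asunit using 7292, KiB, kB, — result: 933376/125.
I call archive.survey using /palunit, — result: [].
Now I run sums.load using 12: 12.
Next I call sums.load using -24, yielding -24.
Now I run archive.survey using /, yielding [hest_ep, kina, palunit/, plozecu/, wodru].


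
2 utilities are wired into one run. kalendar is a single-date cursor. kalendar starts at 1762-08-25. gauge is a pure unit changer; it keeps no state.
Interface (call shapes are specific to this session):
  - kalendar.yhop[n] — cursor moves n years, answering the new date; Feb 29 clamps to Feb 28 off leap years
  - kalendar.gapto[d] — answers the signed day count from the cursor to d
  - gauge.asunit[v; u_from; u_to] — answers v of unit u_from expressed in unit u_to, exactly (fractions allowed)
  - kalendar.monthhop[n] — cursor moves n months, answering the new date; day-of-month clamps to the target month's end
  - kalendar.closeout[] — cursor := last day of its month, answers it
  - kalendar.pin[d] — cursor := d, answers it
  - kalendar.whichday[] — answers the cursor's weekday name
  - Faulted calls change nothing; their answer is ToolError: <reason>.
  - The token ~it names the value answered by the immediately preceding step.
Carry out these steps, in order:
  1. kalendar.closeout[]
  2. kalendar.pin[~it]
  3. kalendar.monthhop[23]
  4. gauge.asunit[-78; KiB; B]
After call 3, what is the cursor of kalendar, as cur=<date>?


Answer: cur=1764-07-31

Derivation:
==> closeout()
<== 1762-08-31
==> pin(d=~it)
<== 1762-08-31
==> monthhop(n=23)
<== 1764-07-31
==> asunit(v=-78, u_from=KiB, u_to=B)
<== -79872


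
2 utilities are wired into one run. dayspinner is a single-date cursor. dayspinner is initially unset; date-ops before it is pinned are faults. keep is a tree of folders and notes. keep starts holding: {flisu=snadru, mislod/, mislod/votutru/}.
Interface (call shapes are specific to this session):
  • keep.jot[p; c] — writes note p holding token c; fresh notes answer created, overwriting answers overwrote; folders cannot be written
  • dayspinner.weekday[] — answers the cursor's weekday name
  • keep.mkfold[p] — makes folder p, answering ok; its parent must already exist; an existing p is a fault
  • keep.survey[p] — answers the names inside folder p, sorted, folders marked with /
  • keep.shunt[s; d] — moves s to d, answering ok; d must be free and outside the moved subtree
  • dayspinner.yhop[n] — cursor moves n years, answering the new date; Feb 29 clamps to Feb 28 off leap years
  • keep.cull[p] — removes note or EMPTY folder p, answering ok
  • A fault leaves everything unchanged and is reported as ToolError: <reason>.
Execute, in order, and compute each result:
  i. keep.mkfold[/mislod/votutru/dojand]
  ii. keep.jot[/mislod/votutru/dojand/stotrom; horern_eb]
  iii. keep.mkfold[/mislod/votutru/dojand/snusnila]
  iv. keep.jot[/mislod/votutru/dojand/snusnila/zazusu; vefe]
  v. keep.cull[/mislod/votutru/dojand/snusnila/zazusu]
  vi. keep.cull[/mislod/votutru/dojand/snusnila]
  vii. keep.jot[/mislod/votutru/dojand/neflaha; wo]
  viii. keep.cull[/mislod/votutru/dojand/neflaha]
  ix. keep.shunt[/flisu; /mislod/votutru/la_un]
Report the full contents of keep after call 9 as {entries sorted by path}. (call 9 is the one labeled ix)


% keep.mkfold /mislod/votutru/dojand
[out] ok
% keep.jot /mislod/votutru/dojand/stotrom horern_eb
[out] created
% keep.mkfold /mislod/votutru/dojand/snusnila
[out] ok
% keep.jot /mislod/votutru/dojand/snusnila/zazusu vefe
[out] created
% keep.cull /mislod/votutru/dojand/snusnila/zazusu
[out] ok
% keep.cull /mislod/votutru/dojand/snusnila
[out] ok
% keep.jot /mislod/votutru/dojand/neflaha wo
[out] created
% keep.cull /mislod/votutru/dojand/neflaha
[out] ok
% keep.shunt /flisu /mislod/votutru/la_un
[out] ok

Answer: {mislod/, mislod/votutru/, mislod/votutru/dojand/, mislod/votutru/dojand/stotrom=horern_eb, mislod/votutru/la_un=snadru}


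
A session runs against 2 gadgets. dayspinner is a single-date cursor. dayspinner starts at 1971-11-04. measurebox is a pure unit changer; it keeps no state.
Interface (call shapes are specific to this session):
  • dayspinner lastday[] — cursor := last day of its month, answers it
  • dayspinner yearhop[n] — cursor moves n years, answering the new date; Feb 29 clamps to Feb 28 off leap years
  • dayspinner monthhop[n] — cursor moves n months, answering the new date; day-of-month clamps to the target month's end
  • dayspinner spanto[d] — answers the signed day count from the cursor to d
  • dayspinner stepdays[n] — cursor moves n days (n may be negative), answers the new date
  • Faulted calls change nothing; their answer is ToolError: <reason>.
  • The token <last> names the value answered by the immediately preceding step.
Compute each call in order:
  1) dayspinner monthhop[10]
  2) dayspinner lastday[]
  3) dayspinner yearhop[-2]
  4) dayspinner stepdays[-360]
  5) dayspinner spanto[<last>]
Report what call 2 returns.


Answer: 1972-09-30

Derivation:
>>> dayspinner monthhop n→10
:: 1972-09-04
>>> dayspinner lastday
:: 1972-09-30
>>> dayspinner yearhop n→-2
:: 1970-09-30
>>> dayspinner stepdays n→-360
:: 1969-10-05
>>> dayspinner spanto d→<last>
:: 0


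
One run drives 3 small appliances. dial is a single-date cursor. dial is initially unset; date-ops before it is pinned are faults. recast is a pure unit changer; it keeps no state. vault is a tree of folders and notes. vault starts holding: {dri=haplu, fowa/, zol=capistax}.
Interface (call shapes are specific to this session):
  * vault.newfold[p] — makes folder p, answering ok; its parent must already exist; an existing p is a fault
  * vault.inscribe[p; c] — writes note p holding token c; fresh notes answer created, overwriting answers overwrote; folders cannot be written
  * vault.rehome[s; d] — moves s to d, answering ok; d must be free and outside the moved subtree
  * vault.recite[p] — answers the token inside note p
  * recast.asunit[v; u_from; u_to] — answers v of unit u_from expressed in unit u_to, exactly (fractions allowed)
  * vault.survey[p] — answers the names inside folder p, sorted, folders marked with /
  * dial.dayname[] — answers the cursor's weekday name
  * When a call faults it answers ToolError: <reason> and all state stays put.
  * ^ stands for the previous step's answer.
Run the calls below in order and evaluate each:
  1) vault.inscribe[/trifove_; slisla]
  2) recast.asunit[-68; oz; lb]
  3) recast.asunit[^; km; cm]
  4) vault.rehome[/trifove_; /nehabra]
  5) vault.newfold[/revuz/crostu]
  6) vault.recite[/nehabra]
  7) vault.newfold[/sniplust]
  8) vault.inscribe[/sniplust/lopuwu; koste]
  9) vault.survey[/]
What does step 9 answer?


Answer: [dri, fowa/, nehabra, sniplust/, zol]

Derivation:
·→ vault.inscribe(p=/trifove_, c=slisla)
·← created
·→ recast.asunit(v=-68, u_from=oz, u_to=lb)
·← -17/4
·→ recast.asunit(v=^, u_from=km, u_to=cm)
·← -425000
·→ vault.rehome(s=/trifove_, d=/nehabra)
·← ok
·→ vault.newfold(p=/revuz/crostu)
·← ToolError: no parent
·→ vault.recite(p=/nehabra)
·← slisla
·→ vault.newfold(p=/sniplust)
·← ok
·→ vault.inscribe(p=/sniplust/lopuwu, c=koste)
·← created
·→ vault.survey(p=/)
·← [dri, fowa/, nehabra, sniplust/, zol]


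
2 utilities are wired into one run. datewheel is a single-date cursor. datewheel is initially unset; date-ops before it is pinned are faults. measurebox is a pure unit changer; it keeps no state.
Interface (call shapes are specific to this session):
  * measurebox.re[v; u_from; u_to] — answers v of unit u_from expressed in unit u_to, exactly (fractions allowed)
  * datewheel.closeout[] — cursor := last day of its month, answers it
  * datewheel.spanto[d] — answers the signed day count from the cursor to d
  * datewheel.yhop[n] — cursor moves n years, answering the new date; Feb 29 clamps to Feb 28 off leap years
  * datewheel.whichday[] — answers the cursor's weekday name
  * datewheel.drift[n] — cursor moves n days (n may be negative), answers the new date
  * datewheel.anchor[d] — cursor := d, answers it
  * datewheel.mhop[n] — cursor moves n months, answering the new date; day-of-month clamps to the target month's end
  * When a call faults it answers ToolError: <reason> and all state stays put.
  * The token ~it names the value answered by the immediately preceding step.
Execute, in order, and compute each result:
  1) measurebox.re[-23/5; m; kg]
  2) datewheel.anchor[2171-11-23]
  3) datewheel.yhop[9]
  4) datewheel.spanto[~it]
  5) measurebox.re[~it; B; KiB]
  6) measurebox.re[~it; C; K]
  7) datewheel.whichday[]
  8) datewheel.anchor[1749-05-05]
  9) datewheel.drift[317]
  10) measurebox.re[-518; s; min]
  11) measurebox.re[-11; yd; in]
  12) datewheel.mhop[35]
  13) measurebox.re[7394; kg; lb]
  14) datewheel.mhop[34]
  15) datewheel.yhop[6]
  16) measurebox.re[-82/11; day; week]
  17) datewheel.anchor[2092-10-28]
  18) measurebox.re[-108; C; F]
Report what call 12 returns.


Act: measurebox.re[v=-23/5; u_from=m; u_to=kg]
Obs: ToolError: incompatible units
Act: datewheel.anchor[d=2171-11-23]
Obs: 2171-11-23
Act: datewheel.yhop[n=9]
Obs: 2180-11-23
Act: datewheel.spanto[d=~it]
Obs: 0
Act: measurebox.re[v=~it; u_from=B; u_to=KiB]
Obs: 0
Act: measurebox.re[v=~it; u_from=C; u_to=K]
Obs: 5463/20
Act: datewheel.whichday[]
Obs: Thursday
Act: datewheel.anchor[d=1749-05-05]
Obs: 1749-05-05
Act: datewheel.drift[n=317]
Obs: 1750-03-18
Act: measurebox.re[v=-518; u_from=s; u_to=min]
Obs: -259/30
Act: measurebox.re[v=-11; u_from=yd; u_to=in]
Obs: -396
Act: datewheel.mhop[n=35]
Obs: 1753-02-18
Act: measurebox.re[v=7394; u_from=kg; u_to=lb]
Obs: 739400000000/45359237
Act: datewheel.mhop[n=34]
Obs: 1755-12-18
Act: datewheel.yhop[n=6]
Obs: 1761-12-18
Act: measurebox.re[v=-82/11; u_from=day; u_to=week]
Obs: -82/77
Act: datewheel.anchor[d=2092-10-28]
Obs: 2092-10-28
Act: measurebox.re[v=-108; u_from=C; u_to=F]
Obs: -812/5

Answer: 1753-02-18


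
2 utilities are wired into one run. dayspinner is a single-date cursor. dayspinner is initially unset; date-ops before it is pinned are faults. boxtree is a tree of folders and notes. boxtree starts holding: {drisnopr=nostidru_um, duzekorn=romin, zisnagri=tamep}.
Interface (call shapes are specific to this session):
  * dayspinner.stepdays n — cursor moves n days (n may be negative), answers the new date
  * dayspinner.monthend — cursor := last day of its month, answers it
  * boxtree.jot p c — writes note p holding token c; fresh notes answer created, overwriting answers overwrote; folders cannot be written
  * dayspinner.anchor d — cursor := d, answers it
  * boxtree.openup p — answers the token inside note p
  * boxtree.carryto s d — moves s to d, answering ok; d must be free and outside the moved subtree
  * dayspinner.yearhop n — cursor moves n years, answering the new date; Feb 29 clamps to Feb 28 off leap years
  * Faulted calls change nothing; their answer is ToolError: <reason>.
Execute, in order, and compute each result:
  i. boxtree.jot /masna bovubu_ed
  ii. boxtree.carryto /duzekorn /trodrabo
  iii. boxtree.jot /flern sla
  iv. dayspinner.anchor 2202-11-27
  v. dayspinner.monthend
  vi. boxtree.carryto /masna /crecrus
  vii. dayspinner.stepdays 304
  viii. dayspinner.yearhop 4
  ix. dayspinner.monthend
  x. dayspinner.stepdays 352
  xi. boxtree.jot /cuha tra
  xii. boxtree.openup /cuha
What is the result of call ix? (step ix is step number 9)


Answer: 2207-09-30

Derivation:
Do: boxtree.jot[p→/masna; c→bovubu_ed]
See: created
Do: boxtree.carryto[s→/duzekorn; d→/trodrabo]
See: ok
Do: boxtree.jot[p→/flern; c→sla]
See: created
Do: dayspinner.anchor[d→2202-11-27]
See: 2202-11-27
Do: dayspinner.monthend[]
See: 2202-11-30
Do: boxtree.carryto[s→/masna; d→/crecrus]
See: ok
Do: dayspinner.stepdays[n→304]
See: 2203-09-30
Do: dayspinner.yearhop[n→4]
See: 2207-09-30
Do: dayspinner.monthend[]
See: 2207-09-30
Do: dayspinner.stepdays[n→352]
See: 2208-09-16
Do: boxtree.jot[p→/cuha; c→tra]
See: created
Do: boxtree.openup[p→/cuha]
See: tra


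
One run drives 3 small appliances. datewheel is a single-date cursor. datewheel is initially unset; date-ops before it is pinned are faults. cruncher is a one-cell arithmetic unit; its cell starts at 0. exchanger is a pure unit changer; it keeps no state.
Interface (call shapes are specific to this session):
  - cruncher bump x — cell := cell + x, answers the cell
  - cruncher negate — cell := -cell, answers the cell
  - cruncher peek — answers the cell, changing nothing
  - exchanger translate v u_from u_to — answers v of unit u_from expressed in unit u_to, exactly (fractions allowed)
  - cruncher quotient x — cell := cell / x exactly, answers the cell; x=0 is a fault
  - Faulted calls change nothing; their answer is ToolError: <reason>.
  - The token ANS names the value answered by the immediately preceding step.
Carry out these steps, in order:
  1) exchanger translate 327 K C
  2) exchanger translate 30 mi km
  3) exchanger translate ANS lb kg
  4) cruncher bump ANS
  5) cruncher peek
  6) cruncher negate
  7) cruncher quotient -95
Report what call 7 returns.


I try exchanger translate with v→327, u_from→K, u_to→C, and see 1077/20.
Calling exchanger translate with v→30, u_from→mi, u_to→km, which returns 150876/3125.
I use exchanger translate with v→ANS, u_from→lb, u_to→kg, → 1710905060403/78125000000.
Now I run cruncher bump with x→ANS, which returns 1710905060403/78125000000.
Then cruncher peek, and see 1710905060403/78125000000.
I run cruncher negate: -1710905060403/78125000000.
I use cruncher quotient with x→-95, giving 1710905060403/7421875000000.

Answer: 1710905060403/7421875000000


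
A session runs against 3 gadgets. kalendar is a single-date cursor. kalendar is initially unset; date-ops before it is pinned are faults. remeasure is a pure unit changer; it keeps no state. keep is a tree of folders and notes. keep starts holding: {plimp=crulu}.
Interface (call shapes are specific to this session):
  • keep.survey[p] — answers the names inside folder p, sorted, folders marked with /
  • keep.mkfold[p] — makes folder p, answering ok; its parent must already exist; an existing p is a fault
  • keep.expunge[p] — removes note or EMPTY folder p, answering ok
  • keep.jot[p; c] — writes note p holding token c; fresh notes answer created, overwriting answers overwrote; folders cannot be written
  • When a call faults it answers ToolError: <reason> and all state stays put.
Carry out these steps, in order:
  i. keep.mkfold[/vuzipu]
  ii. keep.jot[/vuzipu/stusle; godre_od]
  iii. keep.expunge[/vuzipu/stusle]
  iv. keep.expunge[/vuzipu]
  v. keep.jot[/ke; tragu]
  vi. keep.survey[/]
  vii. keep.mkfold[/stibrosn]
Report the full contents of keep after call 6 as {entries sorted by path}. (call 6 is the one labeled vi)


Answer: {ke=tragu, plimp=crulu}

Derivation:
~$ keep.mkfold p: /vuzipu
[out] ok
~$ keep.jot p: /vuzipu/stusle c: godre_od
[out] created
~$ keep.expunge p: /vuzipu/stusle
[out] ok
~$ keep.expunge p: /vuzipu
[out] ok
~$ keep.jot p: /ke c: tragu
[out] created
~$ keep.survey p: /
[out] [ke, plimp]
~$ keep.mkfold p: /stibrosn
[out] ok


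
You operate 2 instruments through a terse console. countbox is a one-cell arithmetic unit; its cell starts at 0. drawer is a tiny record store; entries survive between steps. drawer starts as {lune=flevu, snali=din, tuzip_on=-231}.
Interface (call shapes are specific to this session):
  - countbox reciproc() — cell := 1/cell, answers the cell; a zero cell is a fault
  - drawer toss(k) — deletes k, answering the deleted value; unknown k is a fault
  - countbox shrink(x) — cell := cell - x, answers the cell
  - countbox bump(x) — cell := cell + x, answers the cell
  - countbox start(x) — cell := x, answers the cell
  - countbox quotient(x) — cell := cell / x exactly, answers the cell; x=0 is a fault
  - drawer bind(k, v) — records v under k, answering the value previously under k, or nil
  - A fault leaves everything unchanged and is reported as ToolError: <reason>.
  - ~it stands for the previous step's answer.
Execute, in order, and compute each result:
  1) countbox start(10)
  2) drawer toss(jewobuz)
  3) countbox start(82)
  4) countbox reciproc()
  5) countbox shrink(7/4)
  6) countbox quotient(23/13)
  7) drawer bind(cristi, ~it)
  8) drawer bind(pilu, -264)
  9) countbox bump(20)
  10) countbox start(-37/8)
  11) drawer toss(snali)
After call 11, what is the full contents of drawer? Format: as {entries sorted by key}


Answer: {cristi=-3705/3772, lune=flevu, pilu=-264, tuzip_on=-231}

Derivation:
Calling countbox start passing x: 10, and get 10.
Now I run drawer toss passing k: jewobuz, and see ToolError: no such key jewobuz.
Now I run countbox start passing x: 82, — result: 82.
I run countbox reciproc, → 1/82.
Next I call countbox shrink passing x: 7/4, which returns -285/164.
Calling countbox quotient passing x: 23/13, and get -3705/3772.
Next I call drawer bind passing k: cristi, v: ~it, — result: nil.
Next I call drawer bind passing k: pilu, v: -264, which returns nil.
I try countbox bump passing x: 20, yielding 71735/3772.
Now I run countbox start passing x: -37/8, and see -37/8.
Invoking drawer toss passing k: snali, — result: din.


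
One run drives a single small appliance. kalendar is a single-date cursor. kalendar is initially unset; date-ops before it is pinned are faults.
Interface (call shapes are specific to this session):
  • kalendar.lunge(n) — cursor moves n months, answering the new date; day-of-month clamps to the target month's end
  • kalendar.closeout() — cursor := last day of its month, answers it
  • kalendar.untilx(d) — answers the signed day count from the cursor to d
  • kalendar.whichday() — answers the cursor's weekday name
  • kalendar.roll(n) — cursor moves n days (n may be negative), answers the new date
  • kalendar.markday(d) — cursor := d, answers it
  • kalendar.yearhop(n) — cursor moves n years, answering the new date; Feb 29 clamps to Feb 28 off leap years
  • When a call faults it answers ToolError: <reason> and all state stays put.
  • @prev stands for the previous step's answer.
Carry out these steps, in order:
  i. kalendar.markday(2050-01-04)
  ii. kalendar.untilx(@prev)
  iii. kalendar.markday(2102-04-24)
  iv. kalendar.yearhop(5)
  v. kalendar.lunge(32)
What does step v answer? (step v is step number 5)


Answer: 2109-12-24

Derivation:
Next I call kalendar.markday with d=2050-01-04, and get 2050-01-04.
Invoking kalendar.untilx with d=@prev, — result: 0.
I try kalendar.markday with d=2102-04-24, — result: 2102-04-24.
I invoke kalendar.yearhop with n=5, which returns 2107-04-24.
Now I run kalendar.lunge with n=32, → 2109-12-24.


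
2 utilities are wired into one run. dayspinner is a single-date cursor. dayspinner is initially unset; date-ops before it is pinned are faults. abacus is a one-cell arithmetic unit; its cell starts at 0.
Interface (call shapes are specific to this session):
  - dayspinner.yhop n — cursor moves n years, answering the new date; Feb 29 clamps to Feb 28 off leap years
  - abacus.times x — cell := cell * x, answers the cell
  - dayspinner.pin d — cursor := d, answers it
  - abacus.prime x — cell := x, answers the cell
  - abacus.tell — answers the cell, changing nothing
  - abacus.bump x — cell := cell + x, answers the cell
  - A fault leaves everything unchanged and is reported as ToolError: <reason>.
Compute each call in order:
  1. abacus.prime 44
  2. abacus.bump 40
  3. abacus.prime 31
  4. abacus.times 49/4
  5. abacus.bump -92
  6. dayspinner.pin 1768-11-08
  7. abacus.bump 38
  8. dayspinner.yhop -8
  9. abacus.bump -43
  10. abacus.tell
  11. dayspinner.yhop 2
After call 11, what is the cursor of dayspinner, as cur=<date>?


! abacus.prime(44) : 44
! abacus.bump(40) : 84
! abacus.prime(31) : 31
! abacus.times(49/4) : 1519/4
! abacus.bump(-92) : 1151/4
! dayspinner.pin(1768-11-08) : 1768-11-08
! abacus.bump(38) : 1303/4
! dayspinner.yhop(-8) : 1760-11-08
! abacus.bump(-43) : 1131/4
! abacus.tell() : 1131/4
! dayspinner.yhop(2) : 1762-11-08

Answer: cur=1762-11-08


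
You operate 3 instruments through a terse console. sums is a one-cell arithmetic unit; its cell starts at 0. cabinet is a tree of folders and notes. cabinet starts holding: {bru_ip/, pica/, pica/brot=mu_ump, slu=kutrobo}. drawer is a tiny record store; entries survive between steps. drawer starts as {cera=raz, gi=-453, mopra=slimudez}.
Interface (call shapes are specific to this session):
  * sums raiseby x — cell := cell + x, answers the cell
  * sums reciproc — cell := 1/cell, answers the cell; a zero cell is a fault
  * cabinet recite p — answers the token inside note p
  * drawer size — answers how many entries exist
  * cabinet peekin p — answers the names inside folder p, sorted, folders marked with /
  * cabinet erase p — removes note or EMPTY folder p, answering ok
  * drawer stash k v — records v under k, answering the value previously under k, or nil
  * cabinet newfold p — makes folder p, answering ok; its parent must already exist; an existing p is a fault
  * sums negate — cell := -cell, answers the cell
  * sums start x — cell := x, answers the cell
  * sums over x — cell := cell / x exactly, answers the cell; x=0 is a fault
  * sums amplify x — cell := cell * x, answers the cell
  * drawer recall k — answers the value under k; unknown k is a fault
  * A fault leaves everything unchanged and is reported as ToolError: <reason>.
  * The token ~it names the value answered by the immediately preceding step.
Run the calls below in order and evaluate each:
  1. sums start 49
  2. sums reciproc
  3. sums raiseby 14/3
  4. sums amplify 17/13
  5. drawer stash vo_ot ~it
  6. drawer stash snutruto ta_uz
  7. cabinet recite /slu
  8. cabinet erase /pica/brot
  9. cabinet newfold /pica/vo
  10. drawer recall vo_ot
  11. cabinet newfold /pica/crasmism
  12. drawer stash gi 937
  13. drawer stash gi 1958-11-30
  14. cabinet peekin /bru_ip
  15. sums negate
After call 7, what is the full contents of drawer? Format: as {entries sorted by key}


Then sums start using x: 49: 49.
Next I call sums reciproc, giving 1/49.
Next I call sums raiseby using x: 14/3, and get 689/147.
I invoke sums amplify using x: 17/13, and see 901/147.
I call drawer stash using k: vo_ot, v: ~it, yielding nil.
Invoking drawer stash using k: snutruto, v: ta_uz, — result: nil.
Next I call cabinet recite using p: /slu, and see kutrobo.
Then cabinet erase using p: /pica/brot: ok.
I run cabinet newfold using p: /pica/vo, yielding ok.
Next I call drawer recall using k: vo_ot, and get 901/147.
Now I run cabinet newfold using p: /pica/crasmism: ok.
Calling drawer stash using k: gi, v: 937, → -453.
I use drawer stash using k: gi, v: 1958-11-30, and get 937.
Next I call cabinet peekin using p: /bru_ip, — result: [].
Calling sums negate: -901/147.

Answer: {cera=raz, gi=-453, mopra=slimudez, snutruto=ta_uz, vo_ot=901/147}


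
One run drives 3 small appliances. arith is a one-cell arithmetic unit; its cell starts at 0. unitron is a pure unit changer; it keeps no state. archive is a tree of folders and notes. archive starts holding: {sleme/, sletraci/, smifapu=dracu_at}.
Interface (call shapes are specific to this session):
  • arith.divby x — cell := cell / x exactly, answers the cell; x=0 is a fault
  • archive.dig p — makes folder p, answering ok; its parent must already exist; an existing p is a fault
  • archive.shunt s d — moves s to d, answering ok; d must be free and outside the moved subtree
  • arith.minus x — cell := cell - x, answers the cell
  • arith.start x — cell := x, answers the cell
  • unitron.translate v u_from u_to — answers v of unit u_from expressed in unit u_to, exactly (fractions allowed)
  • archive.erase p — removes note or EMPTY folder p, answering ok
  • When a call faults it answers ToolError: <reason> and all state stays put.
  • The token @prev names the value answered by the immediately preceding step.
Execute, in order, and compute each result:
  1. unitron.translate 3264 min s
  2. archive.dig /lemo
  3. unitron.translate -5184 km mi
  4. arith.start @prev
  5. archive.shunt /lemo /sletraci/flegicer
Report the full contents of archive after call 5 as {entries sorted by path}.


Answer: {sleme/, sletraci/, sletraci/flegicer/, smifapu=dracu_at}

Derivation:
Now I run unitron.translate(v='3264', u_from='min', u_to='s'), giving 195840.
Then archive.dig(p='/lemo'), — result: ok.
I use unitron.translate(v='-5184', u_from='km', u_to='mi'), giving -4500000/1397.
I use arith.start(x='@prev'), — result: -4500000/1397.
Calling archive.shunt(s='/lemo', d='/sletraci/flegicer'), yielding ok.


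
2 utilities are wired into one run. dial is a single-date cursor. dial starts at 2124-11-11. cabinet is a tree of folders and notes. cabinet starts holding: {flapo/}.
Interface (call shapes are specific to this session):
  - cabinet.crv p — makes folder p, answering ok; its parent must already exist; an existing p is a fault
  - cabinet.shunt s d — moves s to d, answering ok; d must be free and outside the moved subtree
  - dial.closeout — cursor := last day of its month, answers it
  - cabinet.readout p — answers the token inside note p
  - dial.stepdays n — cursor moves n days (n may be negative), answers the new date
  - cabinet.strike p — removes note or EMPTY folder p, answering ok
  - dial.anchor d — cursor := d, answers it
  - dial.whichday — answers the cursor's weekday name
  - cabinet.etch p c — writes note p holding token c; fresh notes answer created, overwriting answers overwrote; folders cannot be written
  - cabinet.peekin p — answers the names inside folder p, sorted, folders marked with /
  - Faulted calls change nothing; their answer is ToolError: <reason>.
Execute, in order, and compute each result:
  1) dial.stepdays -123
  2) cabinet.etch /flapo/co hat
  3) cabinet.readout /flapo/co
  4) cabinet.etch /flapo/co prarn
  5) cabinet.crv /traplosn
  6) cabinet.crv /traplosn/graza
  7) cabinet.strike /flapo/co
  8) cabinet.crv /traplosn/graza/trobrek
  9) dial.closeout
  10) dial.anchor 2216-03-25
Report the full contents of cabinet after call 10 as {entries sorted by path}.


// 1. dial.stepdays(-123) => 2124-07-11
// 2. cabinet.etch(/flapo/co, hat) => created
// 3. cabinet.readout(/flapo/co) => hat
// 4. cabinet.etch(/flapo/co, prarn) => overwrote
// 5. cabinet.crv(/traplosn) => ok
// 6. cabinet.crv(/traplosn/graza) => ok
// 7. cabinet.strike(/flapo/co) => ok
// 8. cabinet.crv(/traplosn/graza/trobrek) => ok
// 9. dial.closeout() => 2124-07-31
// 10. dial.anchor(2216-03-25) => 2216-03-25

Answer: {flapo/, traplosn/, traplosn/graza/, traplosn/graza/trobrek/}


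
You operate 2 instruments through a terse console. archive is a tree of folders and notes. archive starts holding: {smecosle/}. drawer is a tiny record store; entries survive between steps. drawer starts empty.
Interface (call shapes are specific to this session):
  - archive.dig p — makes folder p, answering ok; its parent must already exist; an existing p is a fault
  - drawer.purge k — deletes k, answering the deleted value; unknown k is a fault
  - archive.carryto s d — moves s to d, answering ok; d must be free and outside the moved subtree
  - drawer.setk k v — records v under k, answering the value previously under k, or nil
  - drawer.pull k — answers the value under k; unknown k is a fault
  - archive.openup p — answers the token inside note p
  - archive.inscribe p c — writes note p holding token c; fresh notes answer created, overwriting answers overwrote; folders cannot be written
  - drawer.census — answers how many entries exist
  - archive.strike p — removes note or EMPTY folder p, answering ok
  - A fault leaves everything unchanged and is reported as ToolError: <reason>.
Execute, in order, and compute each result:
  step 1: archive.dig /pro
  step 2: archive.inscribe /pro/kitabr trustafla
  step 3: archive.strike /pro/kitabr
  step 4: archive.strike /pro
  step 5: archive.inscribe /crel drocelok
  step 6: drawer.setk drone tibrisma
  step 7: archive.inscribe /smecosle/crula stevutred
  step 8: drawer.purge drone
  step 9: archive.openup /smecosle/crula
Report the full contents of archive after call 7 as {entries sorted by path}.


→ archive.dig(p=/pro)
← ok
→ archive.inscribe(p=/pro/kitabr, c=trustafla)
← created
→ archive.strike(p=/pro/kitabr)
← ok
→ archive.strike(p=/pro)
← ok
→ archive.inscribe(p=/crel, c=drocelok)
← created
→ drawer.setk(k=drone, v=tibrisma)
← nil
→ archive.inscribe(p=/smecosle/crula, c=stevutred)
← created
→ drawer.purge(k=drone)
← tibrisma
→ archive.openup(p=/smecosle/crula)
← stevutred

Answer: {crel=drocelok, smecosle/, smecosle/crula=stevutred}
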